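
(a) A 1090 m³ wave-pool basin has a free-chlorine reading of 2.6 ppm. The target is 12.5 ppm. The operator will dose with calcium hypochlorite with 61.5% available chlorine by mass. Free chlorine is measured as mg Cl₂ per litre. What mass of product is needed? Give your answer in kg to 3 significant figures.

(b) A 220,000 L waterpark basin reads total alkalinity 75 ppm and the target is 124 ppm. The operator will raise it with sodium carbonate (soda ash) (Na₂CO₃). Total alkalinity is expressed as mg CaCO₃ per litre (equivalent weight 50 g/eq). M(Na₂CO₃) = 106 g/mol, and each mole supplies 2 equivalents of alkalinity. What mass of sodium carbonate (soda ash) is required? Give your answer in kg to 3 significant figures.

(a) 17.5 kg; (b) 11.4 kg

(a) Volume: 1090 m³ = 1,090,000 L.
(a) Chlorine deficit: 12.5 − 2.6 = 9.9 ppm = 9.9 mg/L as Cl₂.
(a) Cl₂ equivalent needed: 9.9 mg/L × 1,090,000 L = 10,790,000 mg = 10,790 g.
(a) Product at 61.5% available chlorine: 10,790 / 0.615 = 17,550 g.

(b) Alkalinity to add: (124 − 75) = 49 mg/L as CaCO₃ × 220,000 L = 10,780 g as CaCO₃.
(b) Equivalents: 10,780 g ÷ 50 g/eq = 215.6 eq.
(b) Each mole of Na₂CO₃ supplies 2 eq, so 215.6 / 2 = 107.8 mol.
(b) Mass: 107.8 mol × 106 g/mol = 11,430 g.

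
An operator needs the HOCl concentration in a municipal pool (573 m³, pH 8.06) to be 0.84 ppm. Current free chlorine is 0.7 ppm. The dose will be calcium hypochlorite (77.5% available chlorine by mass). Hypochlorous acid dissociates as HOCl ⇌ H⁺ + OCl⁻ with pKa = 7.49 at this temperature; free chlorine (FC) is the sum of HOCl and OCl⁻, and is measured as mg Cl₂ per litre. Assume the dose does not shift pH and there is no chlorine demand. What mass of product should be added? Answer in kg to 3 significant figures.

2.41 kg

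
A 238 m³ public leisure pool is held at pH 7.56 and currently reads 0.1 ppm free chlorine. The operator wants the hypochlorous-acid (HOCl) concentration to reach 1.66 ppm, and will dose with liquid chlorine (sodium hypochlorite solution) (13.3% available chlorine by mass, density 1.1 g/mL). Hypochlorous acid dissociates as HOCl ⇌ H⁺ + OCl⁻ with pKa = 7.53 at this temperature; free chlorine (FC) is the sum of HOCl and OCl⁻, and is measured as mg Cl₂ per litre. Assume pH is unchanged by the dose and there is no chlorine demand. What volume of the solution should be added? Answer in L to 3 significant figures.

5.43 L

Volume: 238 m³ = 238,000 L.
[OCl⁻]/[HOCl] = 10^(pH − pKa) = 10^(7.56 − 7.53) = 1.072; fraction as HOCl = 1/(1 + 1.072) = 0.4827.
Free chlorine required for 1.66 ppm HOCl: 1.66 / 0.4827 = 3.439 ppm.
FC to add: 3.439 − 0.1 = 3.339 mg/L as Cl₂.
Cl₂ equivalent: 3.339 mg/L × 238,000 L = 794.6 g.
Product at 13.3% available Cl: 794.6 / 0.133 = 5975 g.
Volume: 5975 g ÷ 1.1 g/mL = 5431 mL.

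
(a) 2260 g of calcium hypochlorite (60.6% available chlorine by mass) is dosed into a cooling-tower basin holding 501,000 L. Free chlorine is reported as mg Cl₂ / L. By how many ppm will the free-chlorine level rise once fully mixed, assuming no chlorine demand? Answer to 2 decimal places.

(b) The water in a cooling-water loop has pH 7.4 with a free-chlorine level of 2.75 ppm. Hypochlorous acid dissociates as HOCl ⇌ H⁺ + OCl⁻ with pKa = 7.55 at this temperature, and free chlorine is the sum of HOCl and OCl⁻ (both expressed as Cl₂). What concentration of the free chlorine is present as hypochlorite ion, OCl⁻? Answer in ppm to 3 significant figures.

(a) Available chlorine delivered: 2260 g × 0.606 = 1370 g as Cl₂.
(a) Concentration rise: 1370 g / 501,000 L = 2.734 mg/L = 2.73 ppm.

(b) [OCl⁻]/[HOCl] = 10^(pH − pKa) = 10^(7.4 − 7.55) = 10^-0.15 = 0.7079.
(b) Fraction as HOCl = 1 / (1 + 0.7079) = 0.5855.
(b) OCl⁻ = (1 − 0.5855) × 2.75 ppm = 1.14 ppm.

(a) 2.73 ppm; (b) 1.14 ppm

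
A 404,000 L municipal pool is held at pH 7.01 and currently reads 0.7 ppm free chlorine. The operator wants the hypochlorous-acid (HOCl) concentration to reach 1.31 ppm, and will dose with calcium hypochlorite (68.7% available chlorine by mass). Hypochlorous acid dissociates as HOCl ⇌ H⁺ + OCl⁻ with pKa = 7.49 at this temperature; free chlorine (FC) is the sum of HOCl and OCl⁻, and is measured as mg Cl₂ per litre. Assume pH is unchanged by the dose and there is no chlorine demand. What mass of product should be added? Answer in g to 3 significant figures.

614 g

[OCl⁻]/[HOCl] = 10^(pH − pKa) = 10^(7.01 − 7.49) = 0.3311; fraction as HOCl = 1/(1 + 0.3311) = 0.7512.
Free chlorine required for 1.31 ppm HOCl: 1.31 / 0.7512 = 1.744 ppm.
FC to add: 1.744 − 0.7 = 1.044 mg/L as Cl₂.
Cl₂ equivalent: 1.044 mg/L × 404,000 L = 421.7 g.
Product at 68.7% available Cl: 421.7 / 0.687 = 613.8 g.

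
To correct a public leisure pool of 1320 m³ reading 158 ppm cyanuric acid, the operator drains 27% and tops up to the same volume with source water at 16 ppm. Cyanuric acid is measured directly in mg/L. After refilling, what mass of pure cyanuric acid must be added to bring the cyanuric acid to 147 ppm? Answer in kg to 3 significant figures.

36.1 kg

Volume: 1320 m³ = 1,320,000 L.
After draining 27% and refilling: 158 × 0.73 + 16 × 0.27 = 119.66 ppm.
Deficit to target: 147 − 119.66 = 27.34 mg/L.
Mass: 27.34 mg/L × 1,320,000 L = 36,090 g cyanuric acid.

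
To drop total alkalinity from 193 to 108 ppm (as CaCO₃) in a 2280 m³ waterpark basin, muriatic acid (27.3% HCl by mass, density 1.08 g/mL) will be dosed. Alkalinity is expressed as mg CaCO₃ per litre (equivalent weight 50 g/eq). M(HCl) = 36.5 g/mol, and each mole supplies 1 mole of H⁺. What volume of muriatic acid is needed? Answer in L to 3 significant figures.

480 L

Volume: 2280 m³ = 2,280,000 L.
Alkalinity to neutralize: (193 − 108) = 85 mg/L as CaCO₃ × 2,280,000 L = 193,800 g as CaCO₃.
Equivalents of H⁺ required: 193,800 ÷ 50 g/eq = 3876 eq = 3876 mol HCl.
Mass of HCl: 3876 × 36.5 = 141,500 g.
Mass of 27.3% solution: 141,500 / 0.273 = 518,200 g.
Volume: 518,200 g ÷ 1.08 g/mL = 479,800 mL.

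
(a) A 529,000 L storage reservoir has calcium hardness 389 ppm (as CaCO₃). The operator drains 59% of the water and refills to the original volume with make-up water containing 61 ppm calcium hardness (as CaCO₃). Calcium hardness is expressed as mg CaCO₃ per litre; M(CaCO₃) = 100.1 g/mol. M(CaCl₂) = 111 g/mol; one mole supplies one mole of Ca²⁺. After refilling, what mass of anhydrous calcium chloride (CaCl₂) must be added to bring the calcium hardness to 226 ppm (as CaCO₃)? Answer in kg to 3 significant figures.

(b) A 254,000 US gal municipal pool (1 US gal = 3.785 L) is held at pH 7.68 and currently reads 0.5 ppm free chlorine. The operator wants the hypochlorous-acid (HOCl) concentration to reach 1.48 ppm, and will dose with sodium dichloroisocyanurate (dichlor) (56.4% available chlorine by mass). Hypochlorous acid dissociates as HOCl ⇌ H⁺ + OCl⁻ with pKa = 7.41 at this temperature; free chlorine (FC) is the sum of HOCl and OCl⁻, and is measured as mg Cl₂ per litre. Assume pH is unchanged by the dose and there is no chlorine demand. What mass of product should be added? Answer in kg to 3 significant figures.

(a) After draining 59% and refilling: 389 × 0.41 + 61 × 0.59 = 195.48 ppm.
(a) Deficit to target: 226 − 195.48 = 30.52 mg/L.
(a) As CaCO₃: 30.52 mg/L × 529,000 L = 16,150 g; ÷ 100.1 = 161.3 mol Ca²⁺.
(a) Mass: 161.3 × 111 = 17,900 g.

(b) Volume: 254,000 US gal × 3.785 L/gal = 961,390 L.
(b) [OCl⁻]/[HOCl] = 10^(pH − pKa) = 10^(7.68 − 7.41) = 1.862; fraction as HOCl = 1/(1 + 1.862) = 0.3494.
(b) Free chlorine required for 1.48 ppm HOCl: 1.48 / 0.3494 = 4.236 ppm.
(b) FC to add: 4.236 − 0.5 = 3.736 mg/L as Cl₂.
(b) Cl₂ equivalent: 3.736 mg/L × 961,390 L = 3592 g.
(b) Product at 56.4% available Cl: 3592 / 0.564 = 6368 g.

(a) 17.9 kg; (b) 6.37 kg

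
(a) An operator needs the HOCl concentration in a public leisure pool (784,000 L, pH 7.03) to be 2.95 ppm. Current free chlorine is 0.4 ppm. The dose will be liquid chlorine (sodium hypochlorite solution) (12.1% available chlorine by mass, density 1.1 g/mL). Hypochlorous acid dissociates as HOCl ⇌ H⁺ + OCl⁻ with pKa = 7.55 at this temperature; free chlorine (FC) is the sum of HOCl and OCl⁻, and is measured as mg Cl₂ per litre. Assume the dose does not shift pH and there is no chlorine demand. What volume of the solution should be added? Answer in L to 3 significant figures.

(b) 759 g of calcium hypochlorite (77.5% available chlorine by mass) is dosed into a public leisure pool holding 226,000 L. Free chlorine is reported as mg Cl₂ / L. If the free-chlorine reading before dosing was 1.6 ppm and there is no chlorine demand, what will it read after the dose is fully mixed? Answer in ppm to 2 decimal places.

(a) [OCl⁻]/[HOCl] = 10^(pH − pKa) = 10^(7.03 − 7.55) = 0.302; fraction as HOCl = 1/(1 + 0.302) = 0.7681.
(a) Free chlorine required for 2.95 ppm HOCl: 2.95 / 0.7681 = 3.841 ppm.
(a) FC to add: 3.841 − 0.4 = 3.441 mg/L as Cl₂.
(a) Cl₂ equivalent: 3.441 mg/L × 784,000 L = 2698 g.
(a) Product at 12.1% available Cl: 2698 / 0.121 = 22,290 g.
(a) Volume: 22,290 g ÷ 1.1 g/mL = 20,270 mL.

(b) Available chlorine delivered: 759 g × 0.775 = 588.2 g as Cl₂.
(b) Concentration rise: 588.2 g / 226,000 L = 2.603 mg/L = 2.60 ppm.
(b) Final FC: 1.6 + 2.60 = 4.20 ppm.

(a) 20.3 L; (b) 4.20 ppm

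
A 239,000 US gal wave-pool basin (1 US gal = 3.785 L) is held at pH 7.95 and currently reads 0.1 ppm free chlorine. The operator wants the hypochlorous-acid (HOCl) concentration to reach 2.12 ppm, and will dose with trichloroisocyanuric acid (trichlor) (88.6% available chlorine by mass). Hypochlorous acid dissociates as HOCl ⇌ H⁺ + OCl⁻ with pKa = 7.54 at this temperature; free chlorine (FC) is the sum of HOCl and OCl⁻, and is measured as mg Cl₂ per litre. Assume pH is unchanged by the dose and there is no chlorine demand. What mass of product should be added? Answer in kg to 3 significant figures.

7.63 kg

Volume: 239,000 US gal × 3.785 L/gal = 904,615 L.
[OCl⁻]/[HOCl] = 10^(pH − pKa) = 10^(7.95 − 7.54) = 2.57; fraction as HOCl = 1/(1 + 2.57) = 0.2801.
Free chlorine required for 2.12 ppm HOCl: 2.12 / 0.2801 = 7.569 ppm.
FC to add: 7.569 − 0.1 = 7.469 mg/L as Cl₂.
Cl₂ equivalent: 7.469 mg/L × 904,615 L = 6757 g.
Product at 88.6% available Cl: 6757 / 0.886 = 7626 g.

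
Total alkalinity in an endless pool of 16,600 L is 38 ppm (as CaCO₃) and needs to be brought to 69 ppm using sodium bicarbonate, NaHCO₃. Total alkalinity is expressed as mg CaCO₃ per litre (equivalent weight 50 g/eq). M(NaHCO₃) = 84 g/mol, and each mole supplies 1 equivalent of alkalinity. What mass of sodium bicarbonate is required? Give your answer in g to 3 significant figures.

Alkalinity to add: (69 − 38) = 31 mg/L as CaCO₃ × 16,600 L = 514.6 g as CaCO₃.
Equivalents: 514.6 g ÷ 50 g/eq = 10.29 eq.
NaHCO₃ supplies 1 eq per mole → 10.29 mol.
Mass: 10.29 mol × 84 g/mol = 864.5 g.

865 g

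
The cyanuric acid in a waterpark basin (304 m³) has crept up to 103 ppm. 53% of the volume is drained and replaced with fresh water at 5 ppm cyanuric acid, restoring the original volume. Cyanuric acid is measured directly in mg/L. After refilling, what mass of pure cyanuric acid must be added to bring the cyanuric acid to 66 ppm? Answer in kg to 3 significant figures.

Volume: 304 m³ = 304,000 L.
After draining 53% and refilling: 103 × 0.47 + 5 × 0.53 = 51.06 ppm.
Deficit to target: 66 − 51.06 = 14.94 mg/L.
Mass: 14.94 mg/L × 304,000 L = 4542 g cyanuric acid.

4.54 kg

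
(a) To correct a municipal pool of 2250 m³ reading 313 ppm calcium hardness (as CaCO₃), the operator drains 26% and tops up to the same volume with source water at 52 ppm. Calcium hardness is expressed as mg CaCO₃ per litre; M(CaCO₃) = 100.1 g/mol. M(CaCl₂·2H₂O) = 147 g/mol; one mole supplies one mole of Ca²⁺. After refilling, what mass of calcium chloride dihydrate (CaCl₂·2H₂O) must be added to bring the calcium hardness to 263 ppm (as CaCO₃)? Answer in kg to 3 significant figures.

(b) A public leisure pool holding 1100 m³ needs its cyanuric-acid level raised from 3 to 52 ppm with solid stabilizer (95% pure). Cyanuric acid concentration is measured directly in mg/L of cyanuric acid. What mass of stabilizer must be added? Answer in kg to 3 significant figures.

(a) Volume: 2250 m³ = 2,250,000 L.
(a) After draining 26% and refilling: 313 × 0.74 + 52 × 0.26 = 245.14 ppm.
(a) Deficit to target: 263 − 245.14 = 17.86 mg/L.
(a) As CaCO₃: 17.86 mg/L × 2,250,000 L = 40,180 g; ÷ 100.1 = 401.4 mol Ca²⁺.
(a) Mass: 401.4 × 147 = 59,010 g.

(b) Volume: 1100 m³ = 1,100,000 L.
(b) CYA to add: (52 − 3) = 49 mg/L × 1,100,000 L = 53,900 g cyanuric acid.
(b) At 95% purity: 53,900 / 0.95 = 56,740 g product.

(a) 59.0 kg; (b) 56.7 kg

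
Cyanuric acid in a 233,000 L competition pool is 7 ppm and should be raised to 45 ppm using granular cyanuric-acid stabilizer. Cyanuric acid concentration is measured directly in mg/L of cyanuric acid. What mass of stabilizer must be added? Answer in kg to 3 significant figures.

8.85 kg

CYA to add: (45 − 7) = 38 mg/L × 233,000 L = 8854 g cyanuric acid.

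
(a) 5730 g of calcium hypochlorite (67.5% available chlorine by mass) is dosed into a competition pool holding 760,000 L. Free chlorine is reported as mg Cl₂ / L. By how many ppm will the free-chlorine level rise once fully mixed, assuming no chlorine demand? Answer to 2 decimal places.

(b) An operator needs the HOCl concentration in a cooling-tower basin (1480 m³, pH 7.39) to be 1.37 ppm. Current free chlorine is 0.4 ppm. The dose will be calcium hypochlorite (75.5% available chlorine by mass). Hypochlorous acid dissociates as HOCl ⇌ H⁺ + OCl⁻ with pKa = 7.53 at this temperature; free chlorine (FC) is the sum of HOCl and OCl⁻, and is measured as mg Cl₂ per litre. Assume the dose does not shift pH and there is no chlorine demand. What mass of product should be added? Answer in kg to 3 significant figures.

(a) Available chlorine delivered: 5730 g × 0.675 = 3868 g as Cl₂.
(a) Concentration rise: 3868 g / 760,000 L = 5.089 mg/L = 5.09 ppm.

(b) Volume: 1480 m³ = 1,480,000 L.
(b) [OCl⁻]/[HOCl] = 10^(pH − pKa) = 10^(7.39 − 7.53) = 0.7244; fraction as HOCl = 1/(1 + 0.7244) = 0.5799.
(b) Free chlorine required for 1.37 ppm HOCl: 1.37 / 0.5799 = 2.362 ppm.
(b) FC to add: 2.362 − 0.4 = 1.962 mg/L as Cl₂.
(b) Cl₂ equivalent: 1.962 mg/L × 1,480,000 L = 2904 g.
(b) Product at 75.5% available Cl: 2904 / 0.755 = 3847 g.

(a) 5.09 ppm; (b) 3.85 kg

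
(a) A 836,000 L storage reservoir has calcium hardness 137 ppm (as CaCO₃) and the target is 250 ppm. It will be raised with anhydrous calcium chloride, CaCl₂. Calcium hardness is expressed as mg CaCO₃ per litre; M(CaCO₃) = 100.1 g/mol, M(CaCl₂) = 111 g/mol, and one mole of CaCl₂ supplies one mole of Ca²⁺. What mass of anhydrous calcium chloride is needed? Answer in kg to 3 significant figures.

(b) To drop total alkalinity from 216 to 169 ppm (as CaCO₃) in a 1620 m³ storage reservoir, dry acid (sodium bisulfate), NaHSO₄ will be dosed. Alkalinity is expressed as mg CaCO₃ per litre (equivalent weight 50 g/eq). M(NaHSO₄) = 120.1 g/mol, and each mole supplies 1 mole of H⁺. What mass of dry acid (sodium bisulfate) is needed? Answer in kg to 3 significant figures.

(a) Hardness to add: (250 − 137) = 113 mg/L as CaCO₃ × 836,000 L = 94,470 g as CaCO₃.
(a) Moles of Ca²⁺ (1 mol Ca²⁺ ≡ 1 mol CaCO₃): 94,470 / 100.1 g/mol = 943.7 mol.
(a) Mass of CaCl₂: 943.7 × 111 = 104,800 g.

(b) Volume: 1620 m³ = 1,620,000 L.
(b) Alkalinity to neutralize: (216 − 169) = 47 mg/L as CaCO₃ × 1,620,000 L = 76,140 g as CaCO₃.
(b) Equivalents of H⁺ required: 76,140 ÷ 50 g/eq = 1523 eq = 1523 mol NaHSO₄.
(b) Mass of NaHSO₄: 1523 × 120.1 = 182,900 g.

(a) 105 kg; (b) 183 kg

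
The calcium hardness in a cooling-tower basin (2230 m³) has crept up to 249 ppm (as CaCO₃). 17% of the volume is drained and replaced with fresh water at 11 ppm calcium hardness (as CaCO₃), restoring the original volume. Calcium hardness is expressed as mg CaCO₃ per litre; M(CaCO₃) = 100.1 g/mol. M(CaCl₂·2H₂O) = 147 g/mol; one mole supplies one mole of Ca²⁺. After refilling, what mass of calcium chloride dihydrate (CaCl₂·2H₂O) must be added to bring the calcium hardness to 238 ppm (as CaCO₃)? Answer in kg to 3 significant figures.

96.5 kg

Volume: 2230 m³ = 2,230,000 L.
After draining 17% and refilling: 249 × 0.83 + 11 × 0.17 = 208.54 ppm.
Deficit to target: 238 − 208.54 = 29.46 mg/L.
As CaCO₃: 29.46 mg/L × 2,230,000 L = 65,700 g; ÷ 100.1 = 656.3 mol Ca²⁺.
Mass: 656.3 × 147 = 96,480 g.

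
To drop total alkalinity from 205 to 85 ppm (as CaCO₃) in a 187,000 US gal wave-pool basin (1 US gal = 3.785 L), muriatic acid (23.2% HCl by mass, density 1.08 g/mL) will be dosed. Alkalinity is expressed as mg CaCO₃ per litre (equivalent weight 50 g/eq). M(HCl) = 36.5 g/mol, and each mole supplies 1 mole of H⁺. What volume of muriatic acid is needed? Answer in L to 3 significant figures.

Volume: 187,000 US gal × 3.785 L/gal = 707,795 L.
Alkalinity to neutralize: (205 − 85) = 120 mg/L as CaCO₃ × 707,795 L = 84,940 g as CaCO₃.
Equivalents of H⁺ required: 84,940 ÷ 50 g/eq = 1699 eq = 1699 mol HCl.
Mass of HCl: 1699 × 36.5 = 62,000 g.
Mass of 23.2% solution: 62,000 / 0.232 = 267,300 g.
Volume: 267,300 g ÷ 1.08 g/mL = 247,500 mL.

247 L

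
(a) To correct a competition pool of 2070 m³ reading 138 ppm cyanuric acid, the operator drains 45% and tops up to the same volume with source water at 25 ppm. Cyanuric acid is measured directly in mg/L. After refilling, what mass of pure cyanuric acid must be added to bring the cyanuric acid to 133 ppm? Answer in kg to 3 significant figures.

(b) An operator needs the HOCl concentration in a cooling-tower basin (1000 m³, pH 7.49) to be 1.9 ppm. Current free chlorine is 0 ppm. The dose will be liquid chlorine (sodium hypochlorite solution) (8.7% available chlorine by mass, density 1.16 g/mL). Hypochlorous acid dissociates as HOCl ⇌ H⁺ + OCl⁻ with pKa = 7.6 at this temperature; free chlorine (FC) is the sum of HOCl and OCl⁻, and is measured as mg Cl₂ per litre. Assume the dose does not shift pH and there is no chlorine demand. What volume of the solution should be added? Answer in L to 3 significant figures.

(a) 94.9 kg; (b) 33.4 L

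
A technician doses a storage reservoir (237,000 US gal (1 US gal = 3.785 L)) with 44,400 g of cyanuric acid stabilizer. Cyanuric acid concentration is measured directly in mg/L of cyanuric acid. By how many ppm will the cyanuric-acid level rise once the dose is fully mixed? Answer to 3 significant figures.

Volume: 237,000 US gal × 3.785 L/gal = 897,045 L.
Rise: 44,400 g / 897,045 L × 1000 = 49.5 mg/L.

49.5 ppm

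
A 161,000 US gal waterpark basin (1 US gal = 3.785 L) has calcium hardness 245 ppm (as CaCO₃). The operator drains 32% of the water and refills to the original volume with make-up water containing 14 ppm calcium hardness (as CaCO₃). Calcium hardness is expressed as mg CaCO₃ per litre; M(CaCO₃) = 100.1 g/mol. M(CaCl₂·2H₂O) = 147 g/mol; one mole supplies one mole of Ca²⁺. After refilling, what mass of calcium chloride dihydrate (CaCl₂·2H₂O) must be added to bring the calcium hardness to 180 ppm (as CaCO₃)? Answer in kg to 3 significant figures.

Volume: 161,000 US gal × 3.785 L/gal = 609,385 L.
After draining 32% and refilling: 245 × 0.68 + 14 × 0.32 = 171.08 ppm.
Deficit to target: 180 − 171.08 = 8.92 mg/L.
As CaCO₃: 8.92 mg/L × 609,385 L = 5436 g; ÷ 100.1 = 54.3 mol Ca²⁺.
Mass: 54.3 × 147 = 7983 g.

7.98 kg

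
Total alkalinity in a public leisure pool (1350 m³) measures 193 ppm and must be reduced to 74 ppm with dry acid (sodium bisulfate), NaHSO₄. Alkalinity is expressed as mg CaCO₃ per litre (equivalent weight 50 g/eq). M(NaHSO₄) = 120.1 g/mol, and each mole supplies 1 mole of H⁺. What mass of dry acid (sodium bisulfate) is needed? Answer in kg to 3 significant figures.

Volume: 1350 m³ = 1,350,000 L.
Alkalinity to neutralize: (193 − 74) = 119 mg/L as CaCO₃ × 1,350,000 L = 160,600 g as CaCO₃.
Equivalents of H⁺ required: 160,600 ÷ 50 g/eq = 3213 eq = 3213 mol NaHSO₄.
Mass of NaHSO₄: 3213 × 120.1 = 385,900 g.

386 kg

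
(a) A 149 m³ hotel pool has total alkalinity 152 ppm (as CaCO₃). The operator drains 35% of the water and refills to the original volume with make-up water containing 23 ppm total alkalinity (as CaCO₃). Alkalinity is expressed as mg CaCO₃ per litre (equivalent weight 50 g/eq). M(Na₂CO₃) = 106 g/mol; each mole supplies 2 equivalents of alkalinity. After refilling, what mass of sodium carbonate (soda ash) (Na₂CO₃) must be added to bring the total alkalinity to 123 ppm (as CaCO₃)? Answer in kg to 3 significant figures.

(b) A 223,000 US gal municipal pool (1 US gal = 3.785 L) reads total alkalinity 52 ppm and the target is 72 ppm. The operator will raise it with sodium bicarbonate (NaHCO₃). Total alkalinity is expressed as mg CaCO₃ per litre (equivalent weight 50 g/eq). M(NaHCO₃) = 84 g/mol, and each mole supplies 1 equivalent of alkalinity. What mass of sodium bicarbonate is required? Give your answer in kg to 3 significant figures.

(a) 2.55 kg; (b) 28.4 kg

(a) Volume: 149 m³ = 149,000 L.
(a) After draining 35% and refilling: 152 × 0.65 + 23 × 0.35 = 106.85 ppm.
(a) Deficit to target: 123 − 106.85 = 16.15 mg/L.
(a) As CaCO₃: 16.15 mg/L × 149,000 L = 2406 g; ÷ 50 g/eq ÷ 2 = 24.06 mol Na₂CO₃.
(a) Mass: 24.06 × 106 = 2551 g.

(b) Volume: 223,000 US gal × 3.785 L/gal = 844,055 L.
(b) Alkalinity to add: (72 − 52) = 20 mg/L as CaCO₃ × 844,055 L = 16,880 g as CaCO₃.
(b) Equivalents: 16,880 g ÷ 50 g/eq = 337.6 eq.
(b) NaHCO₃ supplies 1 eq per mole → 337.6 mol.
(b) Mass: 337.6 mol × 84 g/mol = 28,360 g.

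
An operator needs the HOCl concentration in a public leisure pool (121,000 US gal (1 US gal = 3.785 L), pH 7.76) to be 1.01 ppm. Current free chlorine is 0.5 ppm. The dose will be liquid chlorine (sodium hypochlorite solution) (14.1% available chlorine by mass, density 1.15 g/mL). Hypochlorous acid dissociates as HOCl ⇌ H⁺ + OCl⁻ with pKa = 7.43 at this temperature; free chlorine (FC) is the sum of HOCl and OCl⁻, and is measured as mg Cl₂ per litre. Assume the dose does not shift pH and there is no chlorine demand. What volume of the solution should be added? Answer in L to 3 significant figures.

Volume: 121,000 US gal × 3.785 L/gal = 457,985 L.
[OCl⁻]/[HOCl] = 10^(pH − pKa) = 10^(7.76 − 7.43) = 2.138; fraction as HOCl = 1/(1 + 2.138) = 0.3187.
Free chlorine required for 1.01 ppm HOCl: 1.01 / 0.3187 = 3.169 ppm.
FC to add: 3.169 − 0.5 = 2.669 mg/L as Cl₂.
Cl₂ equivalent: 2.669 mg/L × 457,985 L = 1223 g.
Product at 14.1% available Cl: 1223 / 0.141 = 8670 g.
Volume: 8670 g ÷ 1.15 g/mL = 7539 mL.

7.54 L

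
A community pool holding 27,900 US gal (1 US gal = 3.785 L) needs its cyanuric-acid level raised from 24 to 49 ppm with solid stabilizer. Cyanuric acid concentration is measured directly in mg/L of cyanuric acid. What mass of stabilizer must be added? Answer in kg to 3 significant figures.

Volume: 27,900 US gal × 3.785 L/gal = 105,602 L.
CYA to add: (49 − 24) = 25 mg/L × 105,602 L = 2640 g cyanuric acid.

2.64 kg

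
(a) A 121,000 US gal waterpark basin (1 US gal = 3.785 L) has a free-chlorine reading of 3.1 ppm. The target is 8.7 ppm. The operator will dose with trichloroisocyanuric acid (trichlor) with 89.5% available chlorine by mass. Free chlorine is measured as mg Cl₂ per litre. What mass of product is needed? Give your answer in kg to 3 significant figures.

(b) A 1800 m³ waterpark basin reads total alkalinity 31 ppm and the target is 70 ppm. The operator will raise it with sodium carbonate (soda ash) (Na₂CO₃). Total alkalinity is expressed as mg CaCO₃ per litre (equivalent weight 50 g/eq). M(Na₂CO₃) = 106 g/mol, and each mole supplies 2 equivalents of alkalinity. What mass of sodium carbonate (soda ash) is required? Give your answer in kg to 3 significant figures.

(a) Volume: 121,000 US gal × 3.785 L/gal = 457,985 L.
(a) Chlorine deficit: 8.7 − 3.1 = 5.6 ppm = 5.6 mg/L as Cl₂.
(a) Cl₂ equivalent needed: 5.6 mg/L × 457,985 L = 2,565,000 mg = 2565 g.
(a) Product at 89.5% available chlorine: 2565 / 0.895 = 2866 g.

(b) Volume: 1800 m³ = 1,800,000 L.
(b) Alkalinity to add: (70 − 31) = 39 mg/L as CaCO₃ × 1,800,000 L = 70,200 g as CaCO₃.
(b) Equivalents: 70,200 g ÷ 50 g/eq = 1404 eq.
(b) Each mole of Na₂CO₃ supplies 2 eq, so 1404 / 2 = 702 mol.
(b) Mass: 702 mol × 106 g/mol = 74,410 g.

(a) 2.87 kg; (b) 74.4 kg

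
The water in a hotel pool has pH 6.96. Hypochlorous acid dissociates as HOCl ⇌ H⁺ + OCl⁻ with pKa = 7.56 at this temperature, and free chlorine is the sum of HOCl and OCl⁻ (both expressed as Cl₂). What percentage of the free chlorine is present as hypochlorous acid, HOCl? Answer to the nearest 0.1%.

[OCl⁻]/[HOCl] = 10^(pH − pKa) = 10^(6.96 − 7.56) = 10^-0.60 = 0.2512.
Fraction as HOCl = 1 / (1 + 0.2512) = 0.7992.

79.9%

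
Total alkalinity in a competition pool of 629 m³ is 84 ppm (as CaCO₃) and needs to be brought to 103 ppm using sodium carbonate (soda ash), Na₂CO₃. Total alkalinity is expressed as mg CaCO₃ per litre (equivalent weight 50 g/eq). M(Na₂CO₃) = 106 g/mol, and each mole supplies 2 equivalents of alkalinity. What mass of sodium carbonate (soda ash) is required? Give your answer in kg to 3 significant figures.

12.7 kg

Volume: 629 m³ = 629,000 L.
Alkalinity to add: (103 − 84) = 19 mg/L as CaCO₃ × 629,000 L = 11,950 g as CaCO₃.
Equivalents: 11,950 g ÷ 50 g/eq = 239 eq.
Each mole of Na₂CO₃ supplies 2 eq, so 239 / 2 = 119.5 mol.
Mass: 119.5 mol × 106 g/mol = 12,670 g.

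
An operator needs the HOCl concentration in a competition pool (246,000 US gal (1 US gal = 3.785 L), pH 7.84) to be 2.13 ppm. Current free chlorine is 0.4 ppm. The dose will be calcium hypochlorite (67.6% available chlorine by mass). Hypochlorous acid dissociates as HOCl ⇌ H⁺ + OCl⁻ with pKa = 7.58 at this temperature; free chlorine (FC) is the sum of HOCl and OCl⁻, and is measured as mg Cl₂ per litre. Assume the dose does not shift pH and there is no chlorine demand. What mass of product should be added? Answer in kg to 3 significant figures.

Volume: 246,000 US gal × 3.785 L/gal = 931,110 L.
[OCl⁻]/[HOCl] = 10^(pH − pKa) = 10^(7.84 − 7.58) = 1.82; fraction as HOCl = 1/(1 + 1.82) = 0.3546.
Free chlorine required for 2.13 ppm HOCl: 2.13 / 0.3546 = 6.006 ppm.
FC to add: 6.006 − 0.4 = 5.606 mg/L as Cl₂.
Cl₂ equivalent: 5.606 mg/L × 931,110 L = 5220 g.
Product at 67.6% available Cl: 5220 / 0.676 = 7722 g.

7.72 kg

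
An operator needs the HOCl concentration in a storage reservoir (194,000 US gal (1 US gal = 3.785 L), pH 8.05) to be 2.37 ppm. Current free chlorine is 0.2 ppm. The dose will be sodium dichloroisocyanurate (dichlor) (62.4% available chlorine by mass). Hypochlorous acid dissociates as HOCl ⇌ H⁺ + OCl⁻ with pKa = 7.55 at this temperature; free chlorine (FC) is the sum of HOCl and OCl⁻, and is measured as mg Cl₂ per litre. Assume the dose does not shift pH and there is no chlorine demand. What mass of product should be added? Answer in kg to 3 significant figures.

11.4 kg

Volume: 194,000 US gal × 3.785 L/gal = 734,290 L.
[OCl⁻]/[HOCl] = 10^(pH − pKa) = 10^(8.05 − 7.55) = 3.162; fraction as HOCl = 1/(1 + 3.162) = 0.2403.
Free chlorine required for 2.37 ppm HOCl: 2.37 / 0.2403 = 9.865 ppm.
FC to add: 9.865 − 0.2 = 9.665 mg/L as Cl₂.
Cl₂ equivalent: 9.665 mg/L × 734,290 L = 7097 g.
Product at 62.4% available Cl: 7097 / 0.624 = 11,370 g.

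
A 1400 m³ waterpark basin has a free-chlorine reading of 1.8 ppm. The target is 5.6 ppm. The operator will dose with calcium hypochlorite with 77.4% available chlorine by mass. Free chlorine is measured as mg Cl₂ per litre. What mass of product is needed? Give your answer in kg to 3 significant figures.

Volume: 1400 m³ = 1,400,000 L.
Chlorine deficit: 5.6 − 1.8 = 3.8 ppm = 3.8 mg/L as Cl₂.
Cl₂ equivalent needed: 3.8 mg/L × 1,400,000 L = 5,320,000 mg = 5320 g.
Product at 77.4% available chlorine: 5320 / 0.774 = 6873 g.

6.87 kg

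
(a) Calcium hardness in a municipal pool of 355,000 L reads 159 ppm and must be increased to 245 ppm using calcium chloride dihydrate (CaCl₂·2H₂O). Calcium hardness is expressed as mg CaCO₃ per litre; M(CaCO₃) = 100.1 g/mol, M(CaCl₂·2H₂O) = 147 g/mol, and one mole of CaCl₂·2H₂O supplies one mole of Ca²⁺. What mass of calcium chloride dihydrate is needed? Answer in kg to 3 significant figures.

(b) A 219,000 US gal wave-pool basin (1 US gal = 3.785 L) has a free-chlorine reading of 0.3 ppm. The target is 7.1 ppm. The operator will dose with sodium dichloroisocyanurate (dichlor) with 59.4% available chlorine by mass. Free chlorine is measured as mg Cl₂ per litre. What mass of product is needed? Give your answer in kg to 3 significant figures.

(a) 44.8 kg; (b) 9.49 kg

(a) Hardness to add: (245 − 159) = 86 mg/L as CaCO₃ × 355,000 L = 30,530 g as CaCO₃.
(a) Moles of Ca²⁺ (1 mol Ca²⁺ ≡ 1 mol CaCO₃): 30,530 / 100.1 g/mol = 305 mol.
(a) Mass of CaCl₂·2H₂O: 305 × 147 = 44,830 g.

(b) Volume: 219,000 US gal × 3.785 L/gal = 828,915 L.
(b) Chlorine deficit: 7.1 − 0.3 = 6.8 ppm = 6.8 mg/L as Cl₂.
(b) Cl₂ equivalent needed: 6.8 mg/L × 828,915 L = 5,637,000 mg = 5637 g.
(b) Product at 59.4% available chlorine: 5637 / 0.594 = 9489 g.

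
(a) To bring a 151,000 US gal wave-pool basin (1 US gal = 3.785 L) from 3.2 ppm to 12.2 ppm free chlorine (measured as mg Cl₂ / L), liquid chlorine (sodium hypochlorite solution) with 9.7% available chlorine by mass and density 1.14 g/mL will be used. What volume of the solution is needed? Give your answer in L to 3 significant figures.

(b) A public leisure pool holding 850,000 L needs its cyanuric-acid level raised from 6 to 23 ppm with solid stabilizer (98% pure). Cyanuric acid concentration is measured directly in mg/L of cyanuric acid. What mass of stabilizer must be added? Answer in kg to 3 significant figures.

(a) 46.5 L; (b) 14.7 kg

(a) Volume: 151,000 US gal × 3.785 L/gal = 571,535 L.
(a) Chlorine deficit: 12.2 − 3.2 = 9 ppm = 9 mg/L as Cl₂.
(a) Cl₂ equivalent needed: 9 mg/L × 571,535 L = 5,144,000 mg = 5144 g.
(a) Product at 9.7% available chlorine: 5144 / 0.097 = 53,030 g.
(a) Volume at density 1.14 g/mL: 53,030 g ÷ 1.14 g/mL = 46,520 mL.

(b) CYA to add: (23 − 6) = 17 mg/L × 850,000 L = 14,450 g cyanuric acid.
(b) At 98% purity: 14,450 / 0.98 = 14,740 g product.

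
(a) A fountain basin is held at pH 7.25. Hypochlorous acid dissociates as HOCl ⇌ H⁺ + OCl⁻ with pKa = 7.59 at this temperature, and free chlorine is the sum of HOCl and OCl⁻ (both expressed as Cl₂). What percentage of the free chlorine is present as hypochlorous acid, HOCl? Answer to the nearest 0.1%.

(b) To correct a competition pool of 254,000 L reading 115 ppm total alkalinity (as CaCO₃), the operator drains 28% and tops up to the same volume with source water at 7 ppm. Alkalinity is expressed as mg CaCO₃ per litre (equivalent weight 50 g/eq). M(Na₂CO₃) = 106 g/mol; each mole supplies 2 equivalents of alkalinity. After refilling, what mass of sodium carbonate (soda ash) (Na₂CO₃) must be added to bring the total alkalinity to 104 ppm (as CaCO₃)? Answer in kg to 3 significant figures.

(a) [OCl⁻]/[HOCl] = 10^(pH − pKa) = 10^(7.25 − 7.59) = 10^-0.34 = 0.4571.
(a) Fraction as HOCl = 1 / (1 + 0.4571) = 0.6863.

(b) After draining 28% and refilling: 115 × 0.72 + 7 × 0.28 = 84.76 ppm.
(b) Deficit to target: 104 − 84.76 = 19.24 mg/L.
(b) As CaCO₃: 19.24 mg/L × 254,000 L = 4887 g; ÷ 50 g/eq ÷ 2 = 48.87 mol Na₂CO₃.
(b) Mass: 48.87 × 106 = 5180 g.

(a) 68.6%; (b) 5.18 kg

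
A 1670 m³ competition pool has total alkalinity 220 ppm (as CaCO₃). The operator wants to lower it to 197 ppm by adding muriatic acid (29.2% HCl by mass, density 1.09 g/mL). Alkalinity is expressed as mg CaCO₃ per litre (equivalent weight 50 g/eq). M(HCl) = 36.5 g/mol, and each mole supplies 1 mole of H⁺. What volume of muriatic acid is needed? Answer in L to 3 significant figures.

88.1 L

Volume: 1670 m³ = 1,670,000 L.
Alkalinity to neutralize: (220 − 197) = 23 mg/L as CaCO₃ × 1,670,000 L = 38,410 g as CaCO₃.
Equivalents of H⁺ required: 38,410 ÷ 50 g/eq = 768.2 eq = 768.2 mol HCl.
Mass of HCl: 768.2 × 36.5 = 28,040 g.
Mass of 29.2% solution: 28,040 / 0.292 = 96,030 g.
Volume: 96,030 g ÷ 1.09 g/mL = 88,100 mL.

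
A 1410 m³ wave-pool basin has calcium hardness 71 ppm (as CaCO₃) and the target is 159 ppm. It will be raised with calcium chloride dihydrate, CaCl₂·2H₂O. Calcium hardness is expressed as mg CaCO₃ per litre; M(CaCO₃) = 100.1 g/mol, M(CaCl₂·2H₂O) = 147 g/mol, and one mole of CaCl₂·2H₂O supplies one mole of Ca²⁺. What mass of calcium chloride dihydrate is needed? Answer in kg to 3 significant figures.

Volume: 1410 m³ = 1,410,000 L.
Hardness to add: (159 − 71) = 88 mg/L as CaCO₃ × 1,410,000 L = 124,100 g as CaCO₃.
Moles of Ca²⁺ (1 mol Ca²⁺ ≡ 1 mol CaCO₃): 124,100 / 100.1 g/mol = 1240 mol.
Mass of CaCl₂·2H₂O: 1240 × 147 = 182,200 g.

182 kg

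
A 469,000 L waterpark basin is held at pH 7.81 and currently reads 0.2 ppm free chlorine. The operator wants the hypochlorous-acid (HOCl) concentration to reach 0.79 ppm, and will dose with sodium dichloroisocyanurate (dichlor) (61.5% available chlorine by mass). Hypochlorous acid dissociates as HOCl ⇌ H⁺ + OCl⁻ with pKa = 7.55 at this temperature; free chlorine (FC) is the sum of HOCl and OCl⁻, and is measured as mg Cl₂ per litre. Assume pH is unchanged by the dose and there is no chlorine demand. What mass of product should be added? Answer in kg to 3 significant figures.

1.55 kg

[OCl⁻]/[HOCl] = 10^(pH − pKa) = 10^(7.81 − 7.55) = 1.82; fraction as HOCl = 1/(1 + 1.82) = 0.3546.
Free chlorine required for 0.79 ppm HOCl: 0.79 / 0.3546 = 2.228 ppm.
FC to add: 2.228 − 0.2 = 2.028 mg/L as Cl₂.
Cl₂ equivalent: 2.028 mg/L × 469,000 L = 950.9 g.
Product at 61.5% available Cl: 950.9 / 0.615 = 1546 g.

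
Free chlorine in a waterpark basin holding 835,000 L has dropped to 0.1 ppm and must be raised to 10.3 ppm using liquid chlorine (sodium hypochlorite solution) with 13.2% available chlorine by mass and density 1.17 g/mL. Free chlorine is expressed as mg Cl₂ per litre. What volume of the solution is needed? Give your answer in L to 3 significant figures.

Chlorine deficit: 10.3 − 0.1 = 10.2 ppm = 10.2 mg/L as Cl₂.
Cl₂ equivalent needed: 10.2 mg/L × 835,000 L = 8,517,000 mg = 8517 g.
Product at 13.2% available chlorine: 8517 / 0.132 = 64,520 g.
Volume at density 1.17 g/mL: 64,520 g ÷ 1.17 g/mL = 55,150 mL.

55.1 L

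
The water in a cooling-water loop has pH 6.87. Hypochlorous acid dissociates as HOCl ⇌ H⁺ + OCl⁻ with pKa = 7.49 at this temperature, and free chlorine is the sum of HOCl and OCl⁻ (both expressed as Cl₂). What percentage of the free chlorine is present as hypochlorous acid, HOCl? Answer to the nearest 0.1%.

80.7%

[OCl⁻]/[HOCl] = 10^(pH − pKa) = 10^(6.87 − 7.49) = 10^-0.62 = 0.2399.
Fraction as HOCl = 1 / (1 + 0.2399) = 0.8065.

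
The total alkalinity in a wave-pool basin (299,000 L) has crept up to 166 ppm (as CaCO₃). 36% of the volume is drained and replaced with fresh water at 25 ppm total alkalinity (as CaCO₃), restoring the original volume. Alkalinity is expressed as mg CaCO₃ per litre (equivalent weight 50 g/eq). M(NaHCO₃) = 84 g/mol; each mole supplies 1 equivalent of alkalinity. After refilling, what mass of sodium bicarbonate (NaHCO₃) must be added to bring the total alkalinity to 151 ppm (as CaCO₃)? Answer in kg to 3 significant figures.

18.0 kg

After draining 36% and refilling: 166 × 0.64 + 25 × 0.36 = 115.24 ppm.
Deficit to target: 151 − 115.24 = 35.76 mg/L.
As CaCO₃: 35.76 mg/L × 299,000 L = 10,690 g; ÷ 50 g/eq ÷ 1 = 213.8 mol NaHCO₃.
Mass: 213.8 × 84 = 17,960 g.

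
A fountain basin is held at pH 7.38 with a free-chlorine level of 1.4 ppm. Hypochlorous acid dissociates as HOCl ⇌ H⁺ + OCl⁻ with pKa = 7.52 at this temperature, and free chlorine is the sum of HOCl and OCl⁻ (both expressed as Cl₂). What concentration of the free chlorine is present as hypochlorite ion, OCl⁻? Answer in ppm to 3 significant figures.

0.588 ppm

[OCl⁻]/[HOCl] = 10^(pH − pKa) = 10^(7.38 − 7.52) = 10^-0.14 = 0.7244.
Fraction as HOCl = 1 / (1 + 0.7244) = 0.5799.
OCl⁻ = (1 − 0.5799) × 1.4 ppm = 0.5881 ppm.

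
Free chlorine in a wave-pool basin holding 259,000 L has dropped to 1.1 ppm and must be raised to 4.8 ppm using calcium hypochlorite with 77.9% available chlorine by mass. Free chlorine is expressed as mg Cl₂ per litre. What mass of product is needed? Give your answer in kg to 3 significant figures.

1.23 kg

Chlorine deficit: 4.8 − 1.1 = 3.7 ppm = 3.7 mg/L as Cl₂.
Cl₂ equivalent needed: 3.7 mg/L × 259,000 L = 958,300 mg = 958.3 g.
Product at 77.9% available chlorine: 958.3 / 0.779 = 1230 g.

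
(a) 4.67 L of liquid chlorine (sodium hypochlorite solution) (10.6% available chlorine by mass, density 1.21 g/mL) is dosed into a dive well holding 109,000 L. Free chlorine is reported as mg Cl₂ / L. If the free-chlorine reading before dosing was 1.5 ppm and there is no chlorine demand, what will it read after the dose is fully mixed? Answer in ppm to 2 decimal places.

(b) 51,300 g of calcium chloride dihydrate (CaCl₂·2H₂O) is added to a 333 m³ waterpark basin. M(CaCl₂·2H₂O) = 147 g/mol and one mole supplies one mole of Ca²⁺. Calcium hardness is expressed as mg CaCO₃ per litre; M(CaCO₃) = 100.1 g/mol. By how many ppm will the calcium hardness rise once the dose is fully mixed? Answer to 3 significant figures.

(a) 7.00 ppm; (b) 105 ppm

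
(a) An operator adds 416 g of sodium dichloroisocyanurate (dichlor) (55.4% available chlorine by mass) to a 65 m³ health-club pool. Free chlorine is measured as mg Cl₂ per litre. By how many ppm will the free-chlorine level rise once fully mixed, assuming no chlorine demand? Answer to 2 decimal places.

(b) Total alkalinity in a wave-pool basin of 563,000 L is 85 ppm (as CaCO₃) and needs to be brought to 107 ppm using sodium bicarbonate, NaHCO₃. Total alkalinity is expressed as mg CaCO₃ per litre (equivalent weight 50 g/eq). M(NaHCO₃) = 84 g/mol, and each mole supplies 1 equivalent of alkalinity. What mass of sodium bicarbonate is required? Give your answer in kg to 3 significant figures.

(a) 3.55 ppm; (b) 20.8 kg

(a) Volume: 65 m³ = 65,000 L.
(a) Available chlorine delivered: 416 g × 0.554 = 230.5 g as Cl₂.
(a) Concentration rise: 230.5 g / 65,000 L = 3.546 mg/L = 3.55 ppm.

(b) Alkalinity to add: (107 − 85) = 22 mg/L as CaCO₃ × 563,000 L = 12,390 g as CaCO₃.
(b) Equivalents: 12,390 g ÷ 50 g/eq = 247.7 eq.
(b) NaHCO₃ supplies 1 eq per mole → 247.7 mol.
(b) Mass: 247.7 mol × 84 g/mol = 20,810 g.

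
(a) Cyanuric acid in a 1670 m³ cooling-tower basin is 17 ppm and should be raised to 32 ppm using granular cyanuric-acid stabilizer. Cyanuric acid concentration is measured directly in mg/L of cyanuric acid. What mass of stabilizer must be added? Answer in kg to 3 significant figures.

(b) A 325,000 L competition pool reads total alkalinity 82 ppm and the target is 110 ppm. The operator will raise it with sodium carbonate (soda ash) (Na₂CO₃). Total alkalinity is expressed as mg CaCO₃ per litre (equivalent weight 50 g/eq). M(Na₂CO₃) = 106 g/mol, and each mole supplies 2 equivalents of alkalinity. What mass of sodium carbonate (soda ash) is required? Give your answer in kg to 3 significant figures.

(a) 25.1 kg; (b) 9.65 kg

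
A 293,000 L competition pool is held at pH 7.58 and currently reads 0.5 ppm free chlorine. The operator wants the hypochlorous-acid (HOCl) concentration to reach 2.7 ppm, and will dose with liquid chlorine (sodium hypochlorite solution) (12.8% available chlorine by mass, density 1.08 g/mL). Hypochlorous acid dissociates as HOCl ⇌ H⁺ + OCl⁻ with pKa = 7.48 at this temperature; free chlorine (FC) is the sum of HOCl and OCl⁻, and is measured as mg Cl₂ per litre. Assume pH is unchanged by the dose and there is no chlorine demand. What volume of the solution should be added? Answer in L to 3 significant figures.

11.9 L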